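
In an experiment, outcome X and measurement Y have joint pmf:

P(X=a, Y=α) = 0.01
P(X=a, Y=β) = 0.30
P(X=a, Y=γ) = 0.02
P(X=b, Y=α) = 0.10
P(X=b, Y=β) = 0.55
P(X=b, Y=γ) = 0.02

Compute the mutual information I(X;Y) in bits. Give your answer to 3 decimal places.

Marginals: p(X) = (0.3300, 0.6700), p(Y) = (0.1100, 0.8500, 0.0400).
I(X;Y) = H(X) + H(Y) − H(X,Y).
H(X) = 0.9149, H(Y) = 0.7353, H(X,Y) = 1.6198.
I(X;Y) = 0.9149 + 0.7353 − 1.6198 = 0.030 bits.

0.030 bits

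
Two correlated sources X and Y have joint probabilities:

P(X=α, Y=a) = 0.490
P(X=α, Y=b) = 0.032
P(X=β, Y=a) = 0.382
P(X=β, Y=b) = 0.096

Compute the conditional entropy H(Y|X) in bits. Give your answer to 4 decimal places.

Marginals: p(X) = (0.5220, 0.4780), p(Y) = (0.8720, 0.1280).
H(Y|X) = Σ p(X) · H(Y|X=·).
  X=α: p=0.5220, H(Y|X=α) = 0.3326
  X=β: p=0.4780, H(Y|X=β) = 0.7236
Weighted sum = 0.5195 bits.

0.5195 bits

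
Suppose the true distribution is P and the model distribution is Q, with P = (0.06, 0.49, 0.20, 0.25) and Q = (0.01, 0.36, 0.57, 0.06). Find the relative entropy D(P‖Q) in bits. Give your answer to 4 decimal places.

0.5856 bits

D(P‖Q) = Σ p·log₂(p/q).
  0.06·log₂(0.06/0.01) = 0.15510
  0.49·log₂(0.49/0.36) = 0.21794
  0.20·log₂(0.20/0.57) = -0.30219
  0.25·log₂(0.25/0.06) = 0.51472
D(P‖Q) = 0.5856 bits.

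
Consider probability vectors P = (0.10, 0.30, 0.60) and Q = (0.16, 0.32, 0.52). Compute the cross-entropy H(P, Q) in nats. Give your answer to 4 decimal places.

0.9174 nats

H(P,Q) = −Σ p·ln q.
  −0.10·ln(0.16) = 0.18326
  −0.30·ln(0.32) = 0.34183
  −0.60·ln(0.52) = 0.39236
H(P,Q) = 0.9174 nats.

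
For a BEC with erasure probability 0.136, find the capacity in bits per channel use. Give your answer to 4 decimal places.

Binary erasure channel: capacity C = 1 − ε.
C = 1 − 0.136 = 0.8640 bits per channel use.

0.8640 bits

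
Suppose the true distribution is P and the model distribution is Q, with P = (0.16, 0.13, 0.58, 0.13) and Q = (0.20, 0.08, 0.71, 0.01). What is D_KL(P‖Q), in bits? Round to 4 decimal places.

D(P‖Q) = Σ p·log₂(p/q).
  0.16·log₂(0.16/0.20) = -0.05151
  0.13·log₂(0.13/0.08) = 0.09106
  0.58·log₂(0.58/0.71) = -0.16922
  0.13·log₂(0.13/0.01) = 0.48106
D(P‖Q) = 0.3514 bits.

0.3514 bits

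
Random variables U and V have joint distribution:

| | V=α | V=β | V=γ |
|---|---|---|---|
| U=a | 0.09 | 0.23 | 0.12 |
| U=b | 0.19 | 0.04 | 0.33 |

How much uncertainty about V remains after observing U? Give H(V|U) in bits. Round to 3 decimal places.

Chain rule: H(V|U) = H(U,V) − H(U).
Marginals: p(U) = (0.4400, 0.5600), p(V) = (0.2800, 0.2700, 0.4500).
H(U,V) = 2.3362 bits; H(U) = 0.9896 bits.
H(V|U) = 2.3362 − 0.9896 = 1.347 bits.

1.347 bits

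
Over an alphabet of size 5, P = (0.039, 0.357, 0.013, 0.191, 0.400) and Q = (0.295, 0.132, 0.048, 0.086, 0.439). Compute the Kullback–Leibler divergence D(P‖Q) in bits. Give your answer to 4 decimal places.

D(P‖Q) = Σ p·log₂(p/q).
  0.039·log₂(0.039/0.295) = -0.11385
  0.357·log₂(0.357/0.132) = 0.51243
  0.013·log₂(0.013/0.048) = -0.02450
  0.191·log₂(0.191/0.086) = 0.21987
  0.400·log₂(0.400/0.439) = -0.05369
D(P‖Q) = 0.5403 bits.

0.5403 bits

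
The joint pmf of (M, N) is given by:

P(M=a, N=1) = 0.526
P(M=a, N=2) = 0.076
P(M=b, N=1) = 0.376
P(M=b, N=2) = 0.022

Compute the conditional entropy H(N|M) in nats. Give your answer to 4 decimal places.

Marginals: p(M) = (0.6020, 0.3980), p(N) = (0.9020, 0.0980).
H(N|M) = Σ p(M) · H(N|M=·).
  M=a: p=0.6020, H(N|M=a) = 0.3792
  M=b: p=0.3980, H(N|M=b) = 0.2138
Weighted sum = 0.3134 nats.

0.3134 nats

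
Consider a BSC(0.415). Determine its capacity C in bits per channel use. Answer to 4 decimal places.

0.0209 bits

Binary symmetric channel: C = 1 − h₂(ε) where h₂ is the binary entropy function.
h₂(0.415) = −0.415·log₂0.415 − 0.585·log₂0.585 = 0.9791.
C = 1 − 0.9791 = 0.0209 bits per channel use.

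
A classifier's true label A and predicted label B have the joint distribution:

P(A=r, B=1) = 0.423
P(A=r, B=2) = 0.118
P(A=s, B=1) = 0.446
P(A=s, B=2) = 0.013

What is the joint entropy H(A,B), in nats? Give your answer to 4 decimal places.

1.0327 nats

H(A,B) = −Σ p(x,y)·ln p(x,y) over all 4 cells.
  cell (r,1): −0.423·ln0.423 = 0.36394
  cell (r,2): −0.118·ln0.118 = 0.25217
  cell (s,1): −0.446·ln0.446 = 0.36012
  cell (s,2): −0.013·ln0.013 = 0.05646
Sum = 1.0327 nats.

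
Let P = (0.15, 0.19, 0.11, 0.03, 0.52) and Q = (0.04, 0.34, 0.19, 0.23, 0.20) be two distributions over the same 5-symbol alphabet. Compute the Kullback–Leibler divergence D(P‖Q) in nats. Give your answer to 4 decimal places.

D(P‖Q) = Σ p·ln(p/q).
  0.15·ln(0.15/0.04) = 0.19826
  0.19·ln(0.19/0.34) = -0.11057
  0.11·ln(0.11/0.19) = -0.06012
  0.03·ln(0.03/0.23) = -0.06111
  0.52·ln(0.52/0.20) = 0.49687
D(P‖Q) = 0.4633 nats.

0.4633 nats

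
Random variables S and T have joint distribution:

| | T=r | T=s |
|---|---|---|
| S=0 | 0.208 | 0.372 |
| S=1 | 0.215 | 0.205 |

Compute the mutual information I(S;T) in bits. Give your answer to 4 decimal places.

Marginals: p(S) = (0.5800, 0.4200), p(T) = (0.4230, 0.5770).
I(S;T) = Σ p(x,y)·log₂[p(x,y)/(p(x)p(y))].
  (0,r): 0.208·log₂(0.8478) = -0.04955
  (0,s): 0.372·log₂(1.1116) = 0.05677
  (1,r): 0.215·log₂(1.2102) = 0.05917
  (1,s): 0.205·log₂(0.8459) = -0.04949
Sum = 0.0169 bits.

0.0169 bits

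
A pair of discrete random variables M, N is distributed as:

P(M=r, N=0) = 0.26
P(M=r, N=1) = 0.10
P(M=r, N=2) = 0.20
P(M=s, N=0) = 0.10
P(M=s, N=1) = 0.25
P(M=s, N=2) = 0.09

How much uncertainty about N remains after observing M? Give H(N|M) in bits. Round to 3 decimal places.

1.457 bits

Marginals: p(M) = (0.5600, 0.4400), p(N) = (0.3600, 0.3500, 0.2900).
H(N|M) = Σ p(M) · H(N|M=·).
  M=r: p=0.5600, H(N|M=r) = 1.4883
  M=s: p=0.4400, H(N|M=s) = 1.4175
Weighted sum = 1.457 bits.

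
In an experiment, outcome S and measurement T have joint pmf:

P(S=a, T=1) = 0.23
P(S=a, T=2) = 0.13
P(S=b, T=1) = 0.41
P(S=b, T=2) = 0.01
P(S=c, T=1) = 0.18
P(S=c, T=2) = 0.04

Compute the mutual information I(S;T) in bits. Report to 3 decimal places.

Marginals: p(S) = (0.3600, 0.4200, 0.2200), p(T) = (0.8200, 0.1800).
I(S;T) = H(S) + H(T) − H(S,T).
H(S) = 1.5368, H(T) = 0.6801, H(S,T) = 2.0952.
I(S;T) = 1.5368 + 0.6801 − 2.0952 = 0.122 bits.

0.122 bits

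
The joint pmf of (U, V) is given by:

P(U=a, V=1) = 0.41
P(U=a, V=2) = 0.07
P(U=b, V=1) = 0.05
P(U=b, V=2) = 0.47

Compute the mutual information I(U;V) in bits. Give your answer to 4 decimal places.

0.4702 bits

Marginals: p(U) = (0.4800, 0.5200), p(V) = (0.4600, 0.5400).
I(U;V) = Σ p(x,y)·log₂[p(x,y)/(p(x)p(y))].
  (a,1): 0.41·log₂(1.8569) = 0.36608
  (a,2): 0.07·log₂(0.2701) = -0.13220
  (b,1): 0.05·log₂(0.2090) = -0.11291
  (b,2): 0.47·log₂(1.6738) = 0.34927
Sum = 0.4702 bits.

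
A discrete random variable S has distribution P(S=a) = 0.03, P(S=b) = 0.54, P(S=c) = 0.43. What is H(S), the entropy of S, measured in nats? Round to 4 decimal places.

H(S) = −Σ p·ln p.
  −(0.03)·ln(0.03) = 0.10520
  −(0.54)·ln(0.54) = 0.33274
  −(0.43)·ln(0.43) = 0.36291
Sum: 0.10520 + 0.33274 + 0.36291 = 0.8008 nats.

0.8008 nats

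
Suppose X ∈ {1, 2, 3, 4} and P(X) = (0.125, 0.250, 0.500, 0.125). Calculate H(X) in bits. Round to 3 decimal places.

H(X) = −Σ p·log₂ p.
  −(0.125)·log₂(0.125) = 0.3750
  −(0.250)·log₂(0.250) = 0.5000
  −(0.500)·log₂(0.500) = 0.5000
  −(0.125)·log₂(0.125) = 0.3750
Sum: 0.3750 + 0.5000 + 0.5000 + 0.3750 = 1.750 bits.

1.750 bits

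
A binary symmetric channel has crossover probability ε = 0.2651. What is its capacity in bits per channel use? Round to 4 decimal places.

Binary symmetric channel: C = 1 − h₂(ε) where h₂ is the binary entropy function.
h₂(0.2651) = −0.2651·log₂0.2651 − 0.7349·log₂0.7349 = 0.8343.
C = 1 − 0.8343 = 0.1657 bits per channel use.

0.1657 bits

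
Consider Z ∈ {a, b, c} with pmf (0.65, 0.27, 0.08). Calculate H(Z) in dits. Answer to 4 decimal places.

0.3629 dits

H(Z) = −Σ p·log₁₀ p.
  −(0.65)·log₁₀(0.65) = 0.12161
  −(0.27)·log₁₀(0.27) = 0.15353
  −(0.08)·log₁₀(0.08) = 0.08775
Sum: 0.12161 + 0.15353 + 0.08775 = 0.3629 dits.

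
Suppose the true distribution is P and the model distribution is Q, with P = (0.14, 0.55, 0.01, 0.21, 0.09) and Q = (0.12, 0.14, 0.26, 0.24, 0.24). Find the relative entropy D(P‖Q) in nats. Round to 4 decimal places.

D(P‖Q) = Σ p·ln(p/q).
  0.14·ln(0.14/0.12) = 0.02158
  0.55·ln(0.55/0.14) = 0.75255
  0.01·ln(0.01/0.26) = -0.03258
  0.21·ln(0.21/0.24) = -0.02804
  0.09·ln(0.09/0.24) = -0.08827
D(P‖Q) = 0.6252 nats.

0.6252 nats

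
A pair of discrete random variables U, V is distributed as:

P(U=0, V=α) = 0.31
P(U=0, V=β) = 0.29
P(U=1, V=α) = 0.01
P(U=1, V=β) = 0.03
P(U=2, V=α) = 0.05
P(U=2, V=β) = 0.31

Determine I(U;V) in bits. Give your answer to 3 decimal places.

0.109 bits

Marginals: p(U) = (0.6000, 0.0400, 0.3600), p(V) = (0.3700, 0.6300).
I(U;V) = H(U) + H(V) − H(U,V).
H(U) = 1.1585, H(V) = 0.9507, H(U,V) = 1.9998.
I(U;V) = 1.1585 + 0.9507 − 1.9998 = 0.109 bits.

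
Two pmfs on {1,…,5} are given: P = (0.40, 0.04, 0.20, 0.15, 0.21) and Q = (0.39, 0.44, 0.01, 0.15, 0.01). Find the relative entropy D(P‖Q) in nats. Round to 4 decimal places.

D(P‖Q) = Σ p·ln(p/q).
  0.40·ln(0.40/0.39) = 0.01013
  0.04·ln(0.04/0.44) = -0.09592
  0.20·ln(0.20/0.01) = 0.59915
  0.15·ln(0.15/0.15) = 0.00000
  0.21·ln(0.21/0.01) = 0.63935
D(P‖Q) = 1.1527 nats.

1.1527 nats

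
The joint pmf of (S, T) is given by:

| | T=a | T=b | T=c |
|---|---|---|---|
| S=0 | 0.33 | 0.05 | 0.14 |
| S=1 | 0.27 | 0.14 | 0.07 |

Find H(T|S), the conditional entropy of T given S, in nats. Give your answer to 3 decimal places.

Chain rule: H(T|S) = H(S,T) − H(S).
Marginals: p(S) = (0.5200, 0.4800), p(T) = (0.6000, 0.1900, 0.2100).
H(S,T) = 1.6058 nats; H(S) = 0.6923 nats.
H(T|S) = 1.6058 − 0.6923 = 0.913 nats.

0.913 nats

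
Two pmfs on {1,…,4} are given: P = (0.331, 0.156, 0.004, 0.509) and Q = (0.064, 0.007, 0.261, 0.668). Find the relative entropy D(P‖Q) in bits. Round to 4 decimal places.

D(P‖Q) = Σ p·log₂(p/q).
  0.331·log₂(0.331/0.064) = 0.78470
  0.156·log₂(0.156/0.007) = 0.69858
  0.004·log₂(0.004/0.261) = -0.02411
  0.509·log₂(0.509/0.668) = -0.19962
D(P‖Q) = 1.2595 bits.

1.2595 bits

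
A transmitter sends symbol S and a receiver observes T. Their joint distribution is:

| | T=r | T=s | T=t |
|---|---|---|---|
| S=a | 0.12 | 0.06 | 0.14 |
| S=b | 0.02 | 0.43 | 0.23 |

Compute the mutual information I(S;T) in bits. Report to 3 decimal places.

0.205 bits

Marginals: p(S) = (0.3200, 0.6800), p(T) = (0.1400, 0.4900, 0.3700).
I(S;T) = H(S) + H(T) − H(S,T).
H(S) = 0.9044, H(T) = 1.4321, H(S,T) = 2.1318.
I(S;T) = 0.9044 + 1.4321 − 2.1318 = 0.205 bits.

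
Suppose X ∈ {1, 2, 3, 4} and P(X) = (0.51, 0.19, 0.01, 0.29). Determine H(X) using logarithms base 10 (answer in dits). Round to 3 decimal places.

0.462 dits

H(X) = −Σ p·log₁₀ p.
  −(0.51)·log₁₀(0.51) = 0.1491
  −(0.19)·log₁₀(0.19) = 0.1370
  −(0.01)·log₁₀(0.01) = 0.0200
  −(0.29)·log₁₀(0.29) = 0.1559
Sum: 0.1491 + 0.1370 + 0.0200 + 0.1559 = 0.462 dits.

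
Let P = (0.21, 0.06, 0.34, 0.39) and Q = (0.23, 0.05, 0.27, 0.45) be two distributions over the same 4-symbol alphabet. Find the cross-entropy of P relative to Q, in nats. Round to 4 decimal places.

1.2450 nats

H(P,Q) = −Σ p·ln q.
  −0.21·ln(0.23) = 0.30863
  −0.06·ln(0.05) = 0.17974
  −0.34·ln(0.27) = 0.44517
  −0.39·ln(0.45) = 0.31142
H(P,Q) = 1.2450 nats.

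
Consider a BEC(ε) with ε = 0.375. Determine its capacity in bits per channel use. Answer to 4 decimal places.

0.6250 bits

Binary erasure channel: capacity C = 1 − ε.
C = 1 − 0.375 = 0.6250 bits per channel use.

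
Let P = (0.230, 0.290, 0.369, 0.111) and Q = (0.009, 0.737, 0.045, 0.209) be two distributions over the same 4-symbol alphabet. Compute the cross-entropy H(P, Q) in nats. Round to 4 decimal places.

2.4900 nats

H(P,Q) = −Σ p·ln q.
  −0.230·ln(0.009) = 1.08342
  −0.290·ln(0.737) = 0.08850
  −0.369·ln(0.045) = 1.14430
  −0.111·ln(0.209) = 0.17376
H(P,Q) = 2.4900 nats.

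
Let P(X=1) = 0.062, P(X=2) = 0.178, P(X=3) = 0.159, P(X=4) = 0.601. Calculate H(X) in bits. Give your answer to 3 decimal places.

1.555 bits

H(X) = −Σ p·log₂ p.
  −(0.062)·log₂(0.062) = 0.2487
  −(0.178)·log₂(0.178) = 0.4432
  −(0.159)·log₂(0.159) = 0.4218
  −(0.601)·log₂(0.601) = 0.4415
Sum: 0.2487 + 0.4432 + 0.4218 + 0.4415 = 1.555 bits.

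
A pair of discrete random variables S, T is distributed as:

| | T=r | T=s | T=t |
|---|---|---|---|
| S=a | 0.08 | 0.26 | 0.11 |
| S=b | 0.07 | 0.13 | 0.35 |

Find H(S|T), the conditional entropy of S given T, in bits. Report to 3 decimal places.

Chain rule: H(S|T) = H(S,T) − H(T).
Marginals: p(S) = (0.4500, 0.5500), p(T) = (0.1500, 0.3900, 0.4600).
H(S,T) = 2.3284 bits; H(T) = 1.4557 bits.
H(S|T) = 2.3284 − 1.4557 = 0.873 bits.

0.873 bits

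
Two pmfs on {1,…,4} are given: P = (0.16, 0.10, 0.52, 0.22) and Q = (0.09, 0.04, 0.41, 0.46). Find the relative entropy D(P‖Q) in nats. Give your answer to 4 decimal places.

0.1450 nats

D(P‖Q) = Σ p·ln(p/q).
  0.16·ln(0.16/0.09) = 0.09206
  0.10·ln(0.10/0.04) = 0.09163
  0.52·ln(0.52/0.41) = 0.12359
  0.22·ln(0.22/0.46) = -0.16227
D(P‖Q) = 0.1450 nats.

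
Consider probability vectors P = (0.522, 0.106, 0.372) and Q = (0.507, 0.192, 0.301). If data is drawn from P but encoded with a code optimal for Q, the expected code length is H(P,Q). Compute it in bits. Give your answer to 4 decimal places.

1.4083 bits

H(P,Q) = −Σ p·log₂ q.
  −0.522·log₂(0.507) = 0.51153
  −0.106·log₂(0.192) = 0.25237
  −0.372·log₂(0.301) = 0.64437
H(P,Q) = 1.4083 bits.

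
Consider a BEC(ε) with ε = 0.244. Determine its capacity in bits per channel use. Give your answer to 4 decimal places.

Binary erasure channel: capacity C = 1 − ε.
C = 1 − 0.244 = 0.7560 bits per channel use.

0.7560 bits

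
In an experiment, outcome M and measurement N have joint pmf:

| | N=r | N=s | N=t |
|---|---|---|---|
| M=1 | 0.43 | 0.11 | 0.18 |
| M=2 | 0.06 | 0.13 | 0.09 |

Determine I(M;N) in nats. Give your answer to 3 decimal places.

Marginals: p(M) = (0.7200, 0.2800), p(N) = (0.4900, 0.2400, 0.2700).
I(M;N) = Σ p(x,y)·ln[p(x,y)/(p(x)p(y))].
  (1,r): 0.43·ln(1.2188) = 0.0851
  (1,s): 0.11·ln(0.6366) = -0.0497
  (1,t): 0.18·ln(0.9259) = -0.0139
  (2,r): 0.06·ln(0.4373) = -0.0496
  (2,s): 0.13·ln(1.9345) = 0.0858
  (2,t): 0.09·ln(1.1905) = 0.0157
Sum = 0.073 nats.

0.073 nats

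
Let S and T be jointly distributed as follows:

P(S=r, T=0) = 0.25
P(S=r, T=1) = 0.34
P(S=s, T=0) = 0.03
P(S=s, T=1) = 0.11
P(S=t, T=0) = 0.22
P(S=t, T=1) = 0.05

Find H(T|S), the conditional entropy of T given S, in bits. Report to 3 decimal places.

0.872 bits

Chain rule: H(T|S) = H(S,T) − H(S).
Marginals: p(S) = (0.5900, 0.1400, 0.2700), p(T) = (0.5000, 0.5000).
H(S,T) = 2.2279 bits; H(S) = 1.3562 bits.
H(T|S) = 2.2279 − 1.3562 = 0.872 bits.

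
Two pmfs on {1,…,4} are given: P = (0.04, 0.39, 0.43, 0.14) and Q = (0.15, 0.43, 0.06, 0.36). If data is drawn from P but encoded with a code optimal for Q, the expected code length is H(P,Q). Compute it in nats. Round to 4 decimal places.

1.7578 nats

H(P,Q) = −Σ p·ln q.
  −0.04·ln(0.15) = 0.07588
  −0.39·ln(0.43) = 0.32915
  −0.43·ln(0.06) = 1.20977
  −0.14·ln(0.36) = 0.14303
H(P,Q) = 1.7578 nats.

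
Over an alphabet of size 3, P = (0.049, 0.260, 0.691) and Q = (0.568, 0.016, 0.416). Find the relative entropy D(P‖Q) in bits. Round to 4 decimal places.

1.3785 bits

D(P‖Q) = Σ p·log₂(p/q).
  0.049·log₂(0.049/0.568) = -0.17322
  0.260·log₂(0.260/0.016) = 1.04582
  0.691·log₂(0.691/0.416) = 0.50588
D(P‖Q) = 1.3785 bits.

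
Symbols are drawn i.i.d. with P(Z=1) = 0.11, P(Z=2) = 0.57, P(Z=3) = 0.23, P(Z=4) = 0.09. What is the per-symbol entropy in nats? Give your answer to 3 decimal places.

H(Z) = −Σ p·ln p.
  −(0.11)·ln(0.11) = 0.2428
  −(0.57)·ln(0.57) = 0.3204
  −(0.23)·ln(0.23) = 0.3380
  −(0.09)·ln(0.09) = 0.2167
Sum: 0.2428 + 0.3204 + 0.3380 + 0.2167 = 1.118 nats.

1.118 nats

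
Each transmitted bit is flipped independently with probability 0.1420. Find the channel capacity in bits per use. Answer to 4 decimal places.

0.4105 bits

Binary symmetric channel: C = 1 − h₂(ε) where h₂ is the binary entropy function.
h₂(0.1420) = −0.1420·log₂0.1420 − 0.8580·log₂0.8580 = 0.5895.
C = 1 − 0.5895 = 0.4105 bits per channel use.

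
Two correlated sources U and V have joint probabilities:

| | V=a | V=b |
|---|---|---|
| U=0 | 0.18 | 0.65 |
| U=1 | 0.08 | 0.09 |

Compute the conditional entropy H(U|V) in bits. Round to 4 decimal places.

Marginals: p(U) = (0.8300, 0.1700), p(V) = (0.2600, 0.7400).
H(U|V) = Σ p(V) · H(U|V=·).
  V=a: p=0.2600, H(U|V=a) = 0.8905
  V=b: p=0.7400, H(U|V=b) = 0.5340
Weighted sum = 0.6267 bits.

0.6267 bits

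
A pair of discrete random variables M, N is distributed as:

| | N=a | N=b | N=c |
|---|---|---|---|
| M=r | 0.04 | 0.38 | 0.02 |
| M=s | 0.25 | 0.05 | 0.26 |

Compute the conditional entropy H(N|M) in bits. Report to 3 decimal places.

Chain rule: H(N|M) = H(M,N) − H(M).
Marginals: p(M) = (0.4400, 0.5600), p(N) = (0.2900, 0.4300, 0.2800).
H(M,N) = 2.0505 bits; H(M) = 0.9896 bits.
H(N|M) = 2.0505 − 0.9896 = 1.061 bits.

1.061 bits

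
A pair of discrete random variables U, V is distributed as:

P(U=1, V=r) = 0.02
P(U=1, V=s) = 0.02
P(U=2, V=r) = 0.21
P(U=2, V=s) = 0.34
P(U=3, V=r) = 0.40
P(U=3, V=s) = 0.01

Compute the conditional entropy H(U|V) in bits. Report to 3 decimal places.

0.872 bits

Chain rule: H(U|V) = H(U,V) − H(V).
Marginals: p(U) = (0.0400, 0.5500, 0.4100), p(V) = (0.6300, 0.3700).
H(U,V) = 1.8230 bits; H(V) = 0.9507 bits.
H(U|V) = 1.8230 − 0.9507 = 0.872 bits.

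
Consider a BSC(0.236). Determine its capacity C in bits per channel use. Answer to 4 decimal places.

0.2117 bits

Binary symmetric channel: C = 1 − h₂(ε) where h₂ is the binary entropy function.
h₂(0.236) = −0.236·log₂0.236 − 0.764·log₂0.764 = 0.7883.
C = 1 − 0.7883 = 0.2117 bits per channel use.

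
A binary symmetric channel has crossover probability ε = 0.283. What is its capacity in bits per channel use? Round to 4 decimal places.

0.1405 bits

Binary symmetric channel: C = 1 − h₂(ε) where h₂ is the binary entropy function.
h₂(0.283) = −0.283·log₂0.283 − 0.717·log₂0.717 = 0.8595.
C = 1 − 0.8595 = 0.1405 bits per channel use.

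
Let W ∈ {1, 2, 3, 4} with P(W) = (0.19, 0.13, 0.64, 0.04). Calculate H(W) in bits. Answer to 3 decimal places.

1.436 bits

H(W) = −Σ p·log₂ p.
  −(0.19)·log₂(0.19) = 0.4552
  −(0.13)·log₂(0.13) = 0.3826
  −(0.64)·log₂(0.64) = 0.4121
  −(0.04)·log₂(0.04) = 0.1858
Sum: 0.4552 + 0.3826 + 0.4121 + 0.1858 = 1.436 bits.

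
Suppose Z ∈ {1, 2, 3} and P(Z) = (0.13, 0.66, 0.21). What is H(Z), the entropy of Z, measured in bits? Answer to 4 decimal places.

H(Z) = −Σ p·log₂ p.
  −(0.13)·log₂(0.13) = 0.38264
  −(0.66)·log₂(0.66) = 0.39564
  −(0.21)·log₂(0.21) = 0.47282
Sum: 0.38264 + 0.39564 + 0.47282 = 1.2511 bits.

1.2511 bits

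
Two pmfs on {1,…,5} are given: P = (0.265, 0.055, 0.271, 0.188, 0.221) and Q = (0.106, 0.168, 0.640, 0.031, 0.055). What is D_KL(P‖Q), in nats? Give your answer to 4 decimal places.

D(P‖Q) = Σ p·ln(p/q).
  0.265·ln(0.265/0.106) = 0.24282
  0.055·ln(0.055/0.168) = -0.06141
  0.271·ln(0.271/0.640) = -0.23288
  0.188·ln(0.188/0.031) = 0.33886
  0.221·ln(0.221/0.055) = 0.30737
D(P‖Q) = 0.5948 nats.

0.5948 nats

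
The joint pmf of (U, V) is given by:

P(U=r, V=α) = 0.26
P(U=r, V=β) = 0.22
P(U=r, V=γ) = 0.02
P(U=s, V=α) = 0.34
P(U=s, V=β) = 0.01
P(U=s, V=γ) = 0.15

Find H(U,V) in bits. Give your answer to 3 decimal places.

2.105 bits

H(U,V) = −Σ p(x,y)·log₂ p(x,y) over all 6 cells.
  cell (r,α): −0.26·log₂0.26 = 0.5053
  cell (r,β): −0.22·log₂0.22 = 0.4806
  cell (r,γ): −0.02·log₂0.02 = 0.1129
  cell (s,α): −0.34·log₂0.34 = 0.5292
  cell (s,β): −0.01·log₂0.01 = 0.0664
  cell (s,γ): −0.15·log₂0.15 = 0.4105
Sum = 2.105 bits.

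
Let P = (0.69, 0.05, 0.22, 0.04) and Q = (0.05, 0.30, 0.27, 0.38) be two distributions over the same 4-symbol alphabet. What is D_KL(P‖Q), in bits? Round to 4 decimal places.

D(P‖Q) = Σ p·log₂(p/q).
  0.69·log₂(0.69/0.05) = 2.61275
  0.05·log₂(0.05/0.30) = -0.12925
  0.22·log₂(0.22/0.27) = -0.06500
  0.04·log₂(0.04/0.38) = -0.12992
D(P‖Q) = 2.2886 bits.

2.2886 bits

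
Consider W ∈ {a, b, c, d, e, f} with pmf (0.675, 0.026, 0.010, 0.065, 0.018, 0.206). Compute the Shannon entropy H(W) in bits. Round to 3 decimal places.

1.416 bits

H(W) = −Σ p·log₂ p.
  −(0.675)·log₂(0.675) = 0.3828
  −(0.026)·log₂(0.026) = 0.1369
  −(0.010)·log₂(0.010) = 0.0664
  −(0.065)·log₂(0.065) = 0.2563
  −(0.018)·log₂(0.018) = 0.1043
  −(0.206)·log₂(0.206) = 0.4695
Sum: 0.3828 + 0.1369 + 0.0664 + 0.2563 + 0.1043 + 0.4695 = 1.416 bits.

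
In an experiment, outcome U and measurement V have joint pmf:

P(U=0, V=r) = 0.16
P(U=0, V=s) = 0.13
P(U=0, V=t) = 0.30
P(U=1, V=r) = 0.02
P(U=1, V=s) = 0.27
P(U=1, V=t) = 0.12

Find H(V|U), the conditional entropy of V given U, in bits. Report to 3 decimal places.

Chain rule: H(V|U) = H(U,V) − H(U).
Marginals: p(U) = (0.5900, 0.4100), p(V) = (0.1800, 0.4000, 0.4200).
H(U,V) = 2.3167 bits; H(U) = 0.9765 bits.
H(V|U) = 2.3167 − 0.9765 = 1.340 bits.

1.340 bits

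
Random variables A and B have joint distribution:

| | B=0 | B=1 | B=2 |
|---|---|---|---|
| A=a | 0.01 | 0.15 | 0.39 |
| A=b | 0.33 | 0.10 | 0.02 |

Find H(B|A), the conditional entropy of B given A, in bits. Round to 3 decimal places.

Chain rule: H(B|A) = H(A,B) − H(A).
Marginals: p(A) = (0.5500, 0.4500), p(B) = (0.3400, 0.2500, 0.4100).
H(A,B) = 1.9797 bits; H(A) = 0.9928 bits.
H(B|A) = 1.9797 − 0.9928 = 0.987 bits.

0.987 bits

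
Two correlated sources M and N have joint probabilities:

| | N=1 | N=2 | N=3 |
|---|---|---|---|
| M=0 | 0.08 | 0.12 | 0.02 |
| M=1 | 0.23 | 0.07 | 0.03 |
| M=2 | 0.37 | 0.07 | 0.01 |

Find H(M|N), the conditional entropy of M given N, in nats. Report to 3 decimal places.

0.983 nats

Marginals: p(M) = (0.2200, 0.3300, 0.4500), p(N) = (0.6800, 0.2600, 0.0600).
H(M|N) = Σ p(N) · H(M|N=·).
  N=1: p=0.6800, H(M|N=1) = 0.9496
  N=2: p=0.2600, H(M|N=2) = 1.0634
  N=3: p=0.0600, H(M|N=3) = 1.0114
Weighted sum = 0.983 nats.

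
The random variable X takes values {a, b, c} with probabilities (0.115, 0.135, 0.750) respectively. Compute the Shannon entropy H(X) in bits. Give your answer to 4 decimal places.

H(X) = −Σ p·log₂ p.
  −(0.115)·log₂(0.115) = 0.35883
  −(0.135)·log₂(0.135) = 0.39001
  −(0.750)·log₂(0.750) = 0.31128
Sum: 0.35883 + 0.39001 + 0.31128 = 1.0601 bits.

1.0601 bits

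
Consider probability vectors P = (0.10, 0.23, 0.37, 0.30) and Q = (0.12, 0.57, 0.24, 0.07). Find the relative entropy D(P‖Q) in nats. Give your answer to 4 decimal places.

0.3698 nats

D(P‖Q) = Σ p·ln(p/q).
  0.10·ln(0.10/0.12) = -0.01823
  0.23·ln(0.23/0.57) = -0.20874
  0.37·ln(0.37/0.24) = 0.16016
  0.30·ln(0.30/0.07) = 0.43659
D(P‖Q) = 0.3698 nats.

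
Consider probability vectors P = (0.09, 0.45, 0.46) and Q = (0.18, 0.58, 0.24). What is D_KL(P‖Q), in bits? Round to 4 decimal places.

0.1770 bits

D(P‖Q) = Σ p·log₂(p/q).
  0.09·log₂(0.09/0.18) = -0.09000
  0.45·log₂(0.45/0.58) = -0.16476
  0.46·log₂(0.46/0.24) = 0.43176
D(P‖Q) = 0.1770 bits.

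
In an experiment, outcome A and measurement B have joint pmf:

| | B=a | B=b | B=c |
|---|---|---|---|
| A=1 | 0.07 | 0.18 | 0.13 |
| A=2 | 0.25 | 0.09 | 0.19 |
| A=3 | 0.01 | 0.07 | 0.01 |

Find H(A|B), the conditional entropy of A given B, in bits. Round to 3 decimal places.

1.181 bits

Marginals: p(A) = (0.3800, 0.5300, 0.0900), p(B) = (0.3300, 0.3400, 0.3300).
H(A|B) = Σ p(B) · H(A|B=·).
  B=a: p=0.3300, H(A|B=a) = 0.9308
  B=b: p=0.3400, H(A|B=b) = 1.4628
  B=c: p=0.3300, H(A|B=c) = 1.1409
Weighted sum = 1.181 bits.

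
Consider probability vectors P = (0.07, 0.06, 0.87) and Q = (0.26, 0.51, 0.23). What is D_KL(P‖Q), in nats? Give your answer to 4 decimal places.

D(P‖Q) = Σ p·ln(p/q).
  0.07·ln(0.07/0.26) = -0.09185
  0.06·ln(0.06/0.51) = -0.12840
  0.87·ln(0.87/0.23) = 1.15746
D(P‖Q) = 0.9372 nats.

0.9372 nats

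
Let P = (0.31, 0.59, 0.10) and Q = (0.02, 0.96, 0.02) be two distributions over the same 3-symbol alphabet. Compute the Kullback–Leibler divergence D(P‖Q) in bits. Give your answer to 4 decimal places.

D(P‖Q) = Σ p·log₂(p/q).
  0.31·log₂(0.31/0.02) = 1.22580
  0.59·log₂(0.59/0.96) = -0.41437
  0.10·log₂(0.10/0.02) = 0.23219
D(P‖Q) = 1.0436 bits.

1.0436 bits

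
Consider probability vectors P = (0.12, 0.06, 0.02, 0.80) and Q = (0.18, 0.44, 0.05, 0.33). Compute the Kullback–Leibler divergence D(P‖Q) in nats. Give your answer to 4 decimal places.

D(P‖Q) = Σ p·ln(p/q).
  0.12·ln(0.12/0.18) = -0.04866
  0.06·ln(0.06/0.44) = -0.11955
  0.02·ln(0.02/0.05) = -0.01833
  0.80·ln(0.80/0.33) = 0.70842
D(P‖Q) = 0.5219 nats.

0.5219 nats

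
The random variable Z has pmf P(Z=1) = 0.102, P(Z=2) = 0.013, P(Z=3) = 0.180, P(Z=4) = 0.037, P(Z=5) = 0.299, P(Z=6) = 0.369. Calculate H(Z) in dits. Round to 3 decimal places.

H(Z) = −Σ p·log₁₀ p.
  −(0.102)·log₁₀(0.102) = 0.1011
  −(0.013)·log₁₀(0.013) = 0.0245
  −(0.180)·log₁₀(0.180) = 0.1341
  −(0.037)·log₁₀(0.037) = 0.0530
  −(0.299)·log₁₀(0.299) = 0.1568
  −(0.369)·log₁₀(0.369) = 0.1598
Sum: 0.1011 + 0.0245 + 0.1341 + 0.0530 + 0.1568 + 0.1598 = 0.629 dits.

0.629 dits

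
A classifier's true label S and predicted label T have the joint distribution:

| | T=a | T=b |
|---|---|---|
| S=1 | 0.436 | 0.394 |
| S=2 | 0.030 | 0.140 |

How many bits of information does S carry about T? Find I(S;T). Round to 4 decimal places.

0.0539 bits

Marginals: p(S) = (0.8300, 0.1700), p(T) = (0.4660, 0.5340).
I(S;T) = H(S) + H(T) − H(S,T).
H(S) = 0.6577, H(T) = 0.9967, H(S,T) = 1.6005.
I(S;T) = 0.6577 + 0.9967 − 1.6005 = 0.0539 bits.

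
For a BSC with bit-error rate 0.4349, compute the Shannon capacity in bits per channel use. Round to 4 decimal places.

Binary symmetric channel: C = 1 − h₂(ε) where h₂ is the binary entropy function.
h₂(0.4349) = −0.4349·log₂0.4349 − 0.5651·log₂0.5651 = 0.9877.
C = 1 − 0.9877 = 0.0123 bits per channel use.

0.0123 bits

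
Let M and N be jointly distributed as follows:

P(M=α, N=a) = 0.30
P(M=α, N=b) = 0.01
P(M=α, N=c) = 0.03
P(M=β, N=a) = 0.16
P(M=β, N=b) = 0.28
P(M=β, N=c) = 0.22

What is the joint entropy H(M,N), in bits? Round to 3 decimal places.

H(M,N) = −Σ p(x,y)·log₂ p(x,y) over all 6 cells.
  cell (α,a): −0.30·log₂0.30 = 0.5211
  cell (α,b): −0.01·log₂0.01 = 0.0664
  cell (α,c): −0.03·log₂0.03 = 0.1518
  cell (β,a): −0.16·log₂0.16 = 0.4230
  cell (β,b): −0.28·log₂0.28 = 0.5142
  cell (β,c): −0.22·log₂0.22 = 0.4806
Sum = 2.157 bits.

2.157 bits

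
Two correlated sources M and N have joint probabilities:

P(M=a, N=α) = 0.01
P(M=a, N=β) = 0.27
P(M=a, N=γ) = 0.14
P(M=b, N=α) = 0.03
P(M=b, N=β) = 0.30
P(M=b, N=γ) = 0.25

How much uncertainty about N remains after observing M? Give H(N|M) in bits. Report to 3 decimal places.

Marginals: p(M) = (0.4200, 0.5800), p(N) = (0.0400, 0.5700, 0.3900).
H(N|M) = Σ p(M) · H(N|M=·).
  M=a: p=0.4200, H(N|M=a) = 1.0665
  M=b: p=0.5800, H(N|M=b) = 1.2363
Weighted sum = 1.165 bits.

1.165 bits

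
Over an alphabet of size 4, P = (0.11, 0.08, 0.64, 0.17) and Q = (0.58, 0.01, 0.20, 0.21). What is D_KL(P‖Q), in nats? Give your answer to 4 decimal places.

D(P‖Q) = Σ p·ln(p/q).
  0.11·ln(0.11/0.58) = -0.18288
  0.08·ln(0.08/0.01) = 0.16636
  0.64·ln(0.64/0.20) = 0.74442
  0.17·ln(0.17/0.21) = -0.03592
D(P‖Q) = 0.6920 nats.

0.6920 nats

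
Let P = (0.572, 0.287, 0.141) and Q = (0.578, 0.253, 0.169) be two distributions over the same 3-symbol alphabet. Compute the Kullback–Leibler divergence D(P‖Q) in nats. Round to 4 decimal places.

0.0047 nats

D(P‖Q) = Σ p·ln(p/q).
  0.572·ln(0.572/0.578) = -0.00597
  0.287·ln(0.287/0.253) = 0.03619
  0.141·ln(0.141/0.169) = -0.02554
D(P‖Q) = 0.0047 nats.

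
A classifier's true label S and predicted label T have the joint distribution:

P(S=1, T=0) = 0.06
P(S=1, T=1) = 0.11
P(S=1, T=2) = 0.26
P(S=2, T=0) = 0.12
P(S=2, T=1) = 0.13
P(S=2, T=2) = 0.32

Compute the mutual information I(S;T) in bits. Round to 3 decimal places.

0.006 bits

Marginals: p(S) = (0.4300, 0.5700), p(T) = (0.1800, 0.2400, 0.5800).
I(S;T) = Σ p(x,y)·log₂[p(x,y)/(p(x)p(y))].
  (1,0): 0.06·log₂(0.7752) = -0.0220
  (1,1): 0.11·log₂(1.0659) = 0.0101
  (1,2): 0.26·log₂(1.0425) = 0.0156
  (2,0): 0.12·log₂(1.1696) = 0.0271
  (2,1): 0.13·log₂(0.9503) = -0.0096
  (2,2): 0.32·log₂(0.9679) = -0.0150
Sum = 0.006 bits.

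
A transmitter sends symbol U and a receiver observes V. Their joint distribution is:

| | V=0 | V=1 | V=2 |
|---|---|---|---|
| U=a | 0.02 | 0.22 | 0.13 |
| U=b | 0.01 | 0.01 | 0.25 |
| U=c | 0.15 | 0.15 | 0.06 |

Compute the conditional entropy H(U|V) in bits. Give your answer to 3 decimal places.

1.177 bits

Chain rule: H(U|V) = H(U,V) − H(V).
Marginals: p(U) = (0.3700, 0.2700, 0.3600), p(V) = (0.1800, 0.3800, 0.4400).
H(U,V) = 2.6736 bits; H(V) = 1.4969 bits.
H(U|V) = 2.6736 − 1.4969 = 1.177 bits.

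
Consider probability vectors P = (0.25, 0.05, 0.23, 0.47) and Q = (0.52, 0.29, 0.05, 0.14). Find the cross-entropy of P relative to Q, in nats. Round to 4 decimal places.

H(P,Q) = −Σ p·ln q.
  −0.25·ln(0.52) = 0.16348
  −0.05·ln(0.29) = 0.06189
  −0.23·ln(0.05) = 0.68902
  −0.47·ln(0.14) = 0.92407
H(P,Q) = 1.8385 nats.

1.8385 nats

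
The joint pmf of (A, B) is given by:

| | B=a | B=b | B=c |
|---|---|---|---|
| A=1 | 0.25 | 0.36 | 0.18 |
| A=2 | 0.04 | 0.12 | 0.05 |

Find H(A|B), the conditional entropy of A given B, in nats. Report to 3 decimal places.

Marginals: p(A) = (0.7900, 0.2100), p(B) = (0.2900, 0.4800, 0.2300).
H(A|B) = Σ p(B) · H(A|B=·).
  B=a: p=0.2900, H(A|B=a) = 0.4012
  B=b: p=0.4800, H(A|B=b) = 0.5623
  B=c: p=0.2300, H(A|B=c) = 0.5236
Weighted sum = 0.507 nats.

0.507 nats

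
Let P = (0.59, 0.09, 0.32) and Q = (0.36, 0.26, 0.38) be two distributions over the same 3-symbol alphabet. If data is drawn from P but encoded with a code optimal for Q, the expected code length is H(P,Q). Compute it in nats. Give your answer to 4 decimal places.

H(P,Q) = −Σ p·ln q.
  −0.59·ln(0.36) = 0.60277
  −0.09·ln(0.26) = 0.12124
  −0.32·ln(0.38) = 0.30963
H(P,Q) = 1.0336 nats.

1.0336 nats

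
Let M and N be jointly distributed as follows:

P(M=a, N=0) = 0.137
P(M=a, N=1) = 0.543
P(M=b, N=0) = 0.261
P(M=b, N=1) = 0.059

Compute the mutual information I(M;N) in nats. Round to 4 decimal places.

Marginals: p(M) = (0.6800, 0.3200), p(N) = (0.3980, 0.6020).
I(M;N) = Σ p(x,y)·ln[p(x,y)/(p(x)p(y))].
  (a,0): 0.137·ln(0.5062) = -0.09327
  (a,1): 0.543·ln(1.3265) = 0.15341
  (b,0): 0.261·ln(2.0493) = 0.18727
  (b,1): 0.059·ln(0.3063) = -0.06981
Sum = 0.1776 nats.

0.1776 nats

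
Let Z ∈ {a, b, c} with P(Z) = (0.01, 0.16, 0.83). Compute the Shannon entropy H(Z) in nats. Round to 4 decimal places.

H(Z) = −Σ p·ln p.
  −(0.01)·ln(0.01) = 0.04605
  −(0.16)·ln(0.16) = 0.29321
  −(0.83)·ln(0.83) = 0.15465
Sum: 0.04605 + 0.29321 + 0.15465 = 0.4939 nats.

0.4939 nats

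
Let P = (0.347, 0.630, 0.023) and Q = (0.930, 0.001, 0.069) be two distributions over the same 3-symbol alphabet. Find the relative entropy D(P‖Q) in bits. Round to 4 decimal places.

5.3285 bits

D(P‖Q) = Σ p·log₂(p/q).
  0.347·log₂(0.347/0.930) = -0.49354
  0.630·log₂(0.630/0.001) = 5.85850
  0.023·log₂(0.023/0.069) = -0.03645
D(P‖Q) = 5.3285 bits.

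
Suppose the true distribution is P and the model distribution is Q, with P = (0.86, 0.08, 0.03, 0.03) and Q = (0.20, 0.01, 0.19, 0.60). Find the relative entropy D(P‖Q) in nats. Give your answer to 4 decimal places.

1.2755 nats

D(P‖Q) = Σ p·ln(p/q).
  0.86·ln(0.86/0.20) = 1.25441
  0.08·ln(0.08/0.01) = 0.16636
  0.03·ln(0.03/0.19) = -0.05537
  0.03·ln(0.03/0.60) = -0.08987
D(P‖Q) = 1.2755 nats.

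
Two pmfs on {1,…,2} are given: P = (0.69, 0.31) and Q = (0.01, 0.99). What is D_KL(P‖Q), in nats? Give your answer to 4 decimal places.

D(P‖Q) = Σ p·ln(p/q).
  0.69·ln(0.69/0.01) = 2.92153
  0.31·ln(0.31/0.99) = -0.35995
D(P‖Q) = 2.5616 nats.

2.5616 nats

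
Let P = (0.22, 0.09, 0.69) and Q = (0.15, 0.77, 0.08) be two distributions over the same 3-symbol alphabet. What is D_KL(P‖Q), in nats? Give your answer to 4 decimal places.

1.3778 nats

D(P‖Q) = Σ p·ln(p/q).
  0.22·ln(0.22/0.15) = 0.08426
  0.09·ln(0.09/0.77) = -0.19319
  0.69·ln(0.69/0.08) = 1.48672
D(P‖Q) = 1.3778 nats.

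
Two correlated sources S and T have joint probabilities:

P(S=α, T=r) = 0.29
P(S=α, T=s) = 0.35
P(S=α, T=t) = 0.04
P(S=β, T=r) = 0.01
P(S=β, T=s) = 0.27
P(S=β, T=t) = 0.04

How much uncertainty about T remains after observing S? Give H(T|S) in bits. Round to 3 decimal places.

Chain rule: H(T|S) = H(S,T) − H(S).
Marginals: p(S) = (0.6800, 0.3200), p(T) = (0.3000, 0.6200, 0.0800).
H(S,T) = 1.9960 bits; H(S) = 0.9044 bits.
H(T|S) = 1.9960 − 0.9044 = 1.092 bits.

1.092 bits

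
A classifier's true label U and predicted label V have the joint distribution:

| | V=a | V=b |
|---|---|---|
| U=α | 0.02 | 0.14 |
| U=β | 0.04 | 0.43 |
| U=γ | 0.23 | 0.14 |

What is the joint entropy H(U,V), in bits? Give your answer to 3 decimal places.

H(U,V) = −Σ p(x,y)·log₂ p(x,y) over all 6 cells.
  cell (α,a): −0.02·log₂0.02 = 0.1129
  cell (α,b): −0.14·log₂0.14 = 0.3971
  cell (β,a): −0.04·log₂0.04 = 0.1858
  cell (β,b): −0.43·log₂0.43 = 0.5236
  cell (γ,a): −0.23·log₂0.23 = 0.4877
  cell (γ,b): −0.14·log₂0.14 = 0.3971
Sum = 2.104 bits.

2.104 bits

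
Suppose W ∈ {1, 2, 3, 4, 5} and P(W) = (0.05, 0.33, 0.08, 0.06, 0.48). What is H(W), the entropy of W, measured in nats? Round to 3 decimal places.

H(W) = −Σ p·ln p.
  −(0.05)·ln(0.05) = 0.1498
  −(0.33)·ln(0.33) = 0.3659
  −(0.08)·ln(0.08) = 0.2021
  −(0.06)·ln(0.06) = 0.1688
  −(0.48)·ln(0.48) = 0.3523
Sum: 0.1498 + 0.3659 + 0.2021 + 0.1688 + 0.3523 = 1.239 nats.

1.239 nats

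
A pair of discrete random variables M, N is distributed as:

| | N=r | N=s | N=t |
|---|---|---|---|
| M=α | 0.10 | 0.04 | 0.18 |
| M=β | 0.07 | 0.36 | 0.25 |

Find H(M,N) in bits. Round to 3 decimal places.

2.262 bits

H(M,N) = −Σ p(x,y)·log₂ p(x,y) over all 6 cells.
  cell (α,r): −0.10·log₂0.10 = 0.3322
  cell (α,s): −0.04·log₂0.04 = 0.1858
  cell (α,t): −0.18·log₂0.18 = 0.4453
  cell (β,r): −0.07·log₂0.07 = 0.2686
  cell (β,s): −0.36·log₂0.36 = 0.5306
  cell (β,t): −0.25·log₂0.25 = 0.5000
Sum = 2.262 bits.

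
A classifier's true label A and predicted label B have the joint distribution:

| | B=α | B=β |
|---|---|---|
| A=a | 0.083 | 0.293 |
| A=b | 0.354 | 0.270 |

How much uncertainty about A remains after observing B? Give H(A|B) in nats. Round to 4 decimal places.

Chain rule: H(A|B) = H(A,B) − H(B).
Marginals: p(A) = (0.3760, 0.6240), p(B) = (0.4370, 0.5630).
H(A,B) = 1.2874 nats; H(B) = 0.6852 nats.
H(A|B) = 1.2874 − 0.6852 = 0.6022 nats.

0.6022 nats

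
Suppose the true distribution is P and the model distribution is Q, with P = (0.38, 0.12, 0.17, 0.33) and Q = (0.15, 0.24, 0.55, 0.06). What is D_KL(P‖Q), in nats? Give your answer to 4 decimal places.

D(P‖Q) = Σ p·ln(p/q).
  0.38·ln(0.38/0.15) = 0.35322
  0.12·ln(0.12/0.24) = -0.08318
  0.17·ln(0.17/0.55) = -0.19960
  0.33·ln(0.33/0.06) = 0.56257
D(P‖Q) = 0.6330 nats.

0.6330 nats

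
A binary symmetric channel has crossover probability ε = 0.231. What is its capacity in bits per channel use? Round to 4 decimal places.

Binary symmetric channel: C = 1 − h₂(ε) where h₂ is the binary entropy function.
h₂(0.231) = −0.231·log₂0.231 − 0.769·log₂0.769 = 0.7798.
C = 1 − 0.7798 = 0.2202 bits per channel use.

0.2202 bits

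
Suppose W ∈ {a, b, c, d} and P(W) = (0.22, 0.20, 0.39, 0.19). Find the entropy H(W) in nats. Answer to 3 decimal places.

1.338 nats

H(W) = −Σ p·ln p.
  −(0.22)·ln(0.22) = 0.3331
  −(0.20)·ln(0.20) = 0.3219
  −(0.39)·ln(0.39) = 0.3672
  −(0.19)·ln(0.19) = 0.3155
Sum: 0.3331 + 0.3219 + 0.3672 + 0.3155 = 1.338 nats.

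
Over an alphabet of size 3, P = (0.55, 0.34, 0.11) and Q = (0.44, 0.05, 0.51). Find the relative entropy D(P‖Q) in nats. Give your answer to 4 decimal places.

D(P‖Q) = Σ p·ln(p/q).
  0.55·ln(0.55/0.44) = 0.12273
  0.34·ln(0.34/0.05) = 0.65175
  0.11·ln(0.11/0.51) = -0.16873
D(P‖Q) = 0.6058 nats.

0.6058 nats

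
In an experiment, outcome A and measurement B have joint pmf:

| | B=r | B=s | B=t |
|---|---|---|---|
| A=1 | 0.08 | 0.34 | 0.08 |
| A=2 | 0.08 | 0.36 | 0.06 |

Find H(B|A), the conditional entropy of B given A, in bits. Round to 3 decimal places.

Marginals: p(A) = (0.5000, 0.5000), p(B) = (0.1600, 0.7000, 0.1400).
H(B|A) = Σ p(A) · H(B|A=·).
  A=1: p=0.5000, H(B|A=1) = 1.2244
  A=2: p=0.5000, H(B|A=2) = 1.1313
Weighted sum = 1.178 bits.

1.178 bits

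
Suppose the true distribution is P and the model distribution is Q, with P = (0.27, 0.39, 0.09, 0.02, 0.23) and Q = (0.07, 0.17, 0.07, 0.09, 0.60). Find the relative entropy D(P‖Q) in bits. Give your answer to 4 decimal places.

D(P‖Q) = Σ p·log₂(p/q).
  0.27·log₂(0.27/0.07) = 0.52583
  0.39·log₂(0.39/0.17) = 0.46720
  0.09·log₂(0.09/0.07) = 0.03263
  0.02·log₂(0.02/0.09) = -0.04340
  0.23·log₂(0.23/0.60) = -0.31817
D(P‖Q) = 0.6641 bits.

0.6641 bits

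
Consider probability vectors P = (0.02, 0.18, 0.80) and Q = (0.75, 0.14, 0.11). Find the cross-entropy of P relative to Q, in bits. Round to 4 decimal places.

3.0664 bits

H(P,Q) = −Σ p·log₂ q.
  −0.02·log₂(0.75) = 0.00830
  −0.18·log₂(0.14) = 0.51057
  −0.80·log₂(0.11) = 2.54754
H(P,Q) = 3.0664 bits.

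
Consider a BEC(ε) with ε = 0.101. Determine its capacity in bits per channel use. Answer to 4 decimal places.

0.8990 bits

Binary erasure channel: capacity C = 1 − ε.
C = 1 − 0.101 = 0.8990 bits per channel use.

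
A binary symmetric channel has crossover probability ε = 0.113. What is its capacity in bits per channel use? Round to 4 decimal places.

0.4911 bits

Binary symmetric channel: C = 1 − h₂(ε) where h₂ is the binary entropy function.
h₂(0.113) = −0.113·log₂0.113 − 0.887·log₂0.887 = 0.5089.
C = 1 − 0.5089 = 0.4911 bits per channel use.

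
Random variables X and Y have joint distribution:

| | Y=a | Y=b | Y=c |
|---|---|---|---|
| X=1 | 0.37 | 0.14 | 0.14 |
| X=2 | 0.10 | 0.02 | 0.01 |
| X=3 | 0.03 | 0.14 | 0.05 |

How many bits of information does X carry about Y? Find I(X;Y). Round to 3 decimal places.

0.151 bits

Marginals: p(X) = (0.6500, 0.1300, 0.2200), p(Y) = (0.5000, 0.3000, 0.2000).
I(X;Y) = H(X) + H(Y) − H(X,Y).
H(X) = 1.2672, H(Y) = 1.4855, H(X,Y) = 2.6014.
I(X;Y) = 1.2672 + 1.4855 − 2.6014 = 0.151 bits.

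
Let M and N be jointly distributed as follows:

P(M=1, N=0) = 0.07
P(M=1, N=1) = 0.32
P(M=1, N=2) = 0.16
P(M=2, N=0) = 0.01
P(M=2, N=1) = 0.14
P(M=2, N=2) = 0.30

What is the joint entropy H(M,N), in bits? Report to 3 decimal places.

2.202 bits

H(M,N) = −Σ p(x,y)·log₂ p(x,y) over all 6 cells.
  cell (1,0): −0.07·log₂0.07 = 0.2686
  cell (1,1): −0.32·log₂0.32 = 0.5260
  cell (1,2): −0.16·log₂0.16 = 0.4230
  cell (2,0): −0.01·log₂0.01 = 0.0664
  cell (2,1): −0.14·log₂0.14 = 0.3971
  cell (2,2): −0.30·log₂0.30 = 0.5211
Sum = 2.202 bits.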